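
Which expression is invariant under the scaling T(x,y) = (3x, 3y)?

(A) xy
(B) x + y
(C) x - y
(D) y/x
D

Under the uniform scaling T(x,y) = (3x, 3y):
Substitute the transformed coordinates into each option and compare with the original:
(A) xy  ->  (3x)(3y) = 9xy   [differs from xy: not invariant]
(B) x + y  ->  (3x) + (3y) = 3x + 3y   [differs from x + y: not invariant]
(C) x - y  ->  (3x) - (3y) = 3x - 3y   [differs from x - y: not invariant]
(D) y/x  ->  (3y)/(3x) = y/x   [equals y/x: invariant]

Only option (D), y/x, is unchanged by the transformation.
The common factor 3 cancels in a ratio of coordinates, while sums, products and sums of squares pick up factors of 3 or 9.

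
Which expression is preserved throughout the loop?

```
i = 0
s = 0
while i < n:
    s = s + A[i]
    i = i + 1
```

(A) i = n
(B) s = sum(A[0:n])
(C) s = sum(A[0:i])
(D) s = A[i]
C

A loop invariant must hold before the first iteration and be re-established by every execution of the body.

(C) s = sum(A[0:i]): Initially i = 0 and s = 0 = sum of the empty slice A[0:0]. If s = sum(A[0:i]) holds at the top of an iteration, the body sets s to sum(A[0:i]) + A[i] = sum(A[0:i+1]) and then i to i+1, so s = sum(A[0:i]) holds again. At exit i = n, giving s = sum(A[0:n]).

The other options fail:
(A) i = n: false initially (i = 0); it is the exit condition, not an invariant.
(B) s = sum(A[0:n]): false before the loop (s = 0, not the full sum) -- it only becomes true at exit.
(D) s = A[i]: after the first iteration s = A[0] but i = 1, so s = A[i] compares s with the wrong element (and fails in general).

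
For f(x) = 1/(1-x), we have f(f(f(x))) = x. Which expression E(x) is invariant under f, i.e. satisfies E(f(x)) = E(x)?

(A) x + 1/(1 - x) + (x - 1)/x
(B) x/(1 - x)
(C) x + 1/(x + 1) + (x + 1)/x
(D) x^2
A

Replace x by f(x) = 1/(1 - x) in each option and simplify. As a quick numerical cross-check, also compare E(4) with E(f(4)) = E(-1/3).

(A) x + 1/(1 - x) + (x - 1)/x  ->  (1/(1 - x)) + 1/(1 - (1/(1 - x))) + ((1/(1 - x)) - 1)/(1/(1 - x)), which simplifies back to x + 1/(1 - x) + (x - 1)/x; check: E(4) = 53/12, E(-1/3) = 53/12.   [invariant]
(B) x/(1 - x)  ->  (1/(1 - x))/(1 - (1/(1 - x))) = -1/x; check: E(4) = -4/3 but E(-1/3) = -1/4.   [not invariant]
(C) x + 1/(x + 1) + (x + 1)/x  ->  (1/(1 - x)) + 1/((1/(1 - x)) + 1) + ((1/(1 - x)) + 1)/(1/(1 - x)) = (-x^3 + 6x^2 - 11x + 7)/(x^2 - 3x + 2); check: E(4) = 109/20 but E(-1/3) = -5/6.   [not invariant]
(D) x^2  ->  (1/(1 - x))^2 = (x - 1)^(-2); check: E(4) = 16 but E(-1/3) = 1/9.   [not invariant]

Only (A) is unchanged. Indeed f(f(x)) = 1/(1 - 1/(1-x)) = (1-x)/(-x) = (x-1)/x, so E(x) = x + f(x) + f(f(x)) is the sum over the whole 3-cycle; applying f just permutes the three terms cyclically (x -> f(x) -> f(f(x)) -> x), leaving the sum unchanged.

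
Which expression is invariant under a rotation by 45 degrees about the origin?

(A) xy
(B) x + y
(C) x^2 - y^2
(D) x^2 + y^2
D

A rotation by 45 degrees sends (x, y) to (sqrt(2)x/2 - sqrt(2)y/2, sqrt(2)x/2 + sqrt(2)y/2).
Substitute the transformed coordinates into each option and compare with the original:
(A) xy  ->  (sqrt(2)x/2 - sqrt(2)y/2)(sqrt(2)x/2 + sqrt(2)y/2) = x^2/2 - y^2/2   [differs from xy: not invariant]
(B) x + y  ->  (sqrt(2)x/2 - sqrt(2)y/2) + (sqrt(2)x/2 + sqrt(2)y/2) = sqrt(2)x   [differs from x + y: not invariant]
(C) x^2 - y^2  ->  (sqrt(2)x/2 - sqrt(2)y/2)^2 - (sqrt(2)x/2 + sqrt(2)y/2)^2 = -2xy   [differs from x^2 - y^2: not invariant]
(D) x^2 + y^2  ->  (sqrt(2)x/2 - sqrt(2)y/2)^2 + (sqrt(2)x/2 + sqrt(2)y/2)^2 = x^2 + y^2   [equals x^2 + y^2: invariant]

Only option (D), x^2 + y^2, is unchanged by the transformation.
Geometrically, x^2 + y^2 is the squared distance from the origin, which every rotation about the origin preserves.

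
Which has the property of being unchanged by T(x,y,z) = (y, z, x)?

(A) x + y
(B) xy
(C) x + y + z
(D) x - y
C

Apply T(x,y,z) = (y, z, x) to each option, i.e. replace (x, y, z) by the transformed coordinates.
Substitute the transformed coordinates into each option and compare with the original:
(A) x + y  ->  (y) + (z) = y + z   [differs from x + y: not invariant]
(B) xy  ->  (y)(z) = yz   [differs from xy: not invariant]
(C) x + y + z  ->  (y) + (z) + (x) = x + y + z   [equals x + y + z: invariant]
(D) x - y  ->  (y) - (z) = y - z   [differs from x - y: not invariant]

Only option (C), x + y + z, is unchanged by the transformation.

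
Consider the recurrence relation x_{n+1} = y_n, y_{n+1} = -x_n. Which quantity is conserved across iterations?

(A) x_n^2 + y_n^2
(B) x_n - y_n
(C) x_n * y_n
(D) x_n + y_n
A

For the recurrence x_{n+1} = y_n, y_{n+1} = -x_n:

x_{n+1}^2 + y_{n+1}^2 = y_n^2 + (-x_n)^2 = x_n^2 + y_n^2
The sum of squares is conserved (like energy in a harmonic oscillator).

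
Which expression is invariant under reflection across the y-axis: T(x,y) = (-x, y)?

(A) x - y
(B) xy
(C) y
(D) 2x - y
C

The map is reflection across the y-axis: T(x,y) = (-x, y).
Substitute the transformed coordinates into each option and compare with the original:
(A) x - y  ->  (-x) - (y) = -x - y   [differs from x - y: not invariant]
(B) xy  ->  (-x)(y) = -xy   [differs from xy: not invariant]
(C) y  ->  (y) = y   [equals y: invariant]
(D) 2x - y  ->  2(-x) - (y) = -2x - y   [differs from 2x - y: not invariant]

Only option (C), y, is unchanged by the transformation.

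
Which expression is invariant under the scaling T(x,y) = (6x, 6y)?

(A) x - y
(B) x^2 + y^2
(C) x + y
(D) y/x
D

Under the uniform scaling T(x,y) = (6x, 6y):
Substitute the transformed coordinates into each option and compare with the original:
(A) x - y  ->  (6x) - (6y) = 6x - 6y   [differs from x - y: not invariant]
(B) x^2 + y^2  ->  (6x)^2 + (6y)^2 = 36x^2 + 36y^2   [differs from x^2 + y^2: not invariant]
(C) x + y  ->  (6x) + (6y) = 6x + 6y   [differs from x + y: not invariant]
(D) y/x  ->  (6y)/(6x) = y/x   [equals y/x: invariant]

Only option (D), y/x, is unchanged by the transformation.
The common factor 6 cancels in a ratio of coordinates, while sums, products and sums of squares pick up factors of 6 or 36.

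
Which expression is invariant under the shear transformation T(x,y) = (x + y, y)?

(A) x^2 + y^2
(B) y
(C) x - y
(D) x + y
B

Under the shear T(x,y) = (x + y, y):
Substitute the transformed coordinates into each option and compare with the original:
(A) x^2 + y^2  ->  (x + y)^2 + (y)^2 = x^2 + 2xy + 2y^2   [differs from x^2 + y^2: not invariant]
(B) y  ->  (y) = y   [equals y: invariant]
(C) x - y  ->  (x + y) - (y) = x   [differs from x - y: not invariant]
(D) x + y  ->  (x + y) + (y) = x + 2y   [differs from x + y: not invariant]

Only option (B), y, is unchanged by the transformation.
A horizontal shear moves points parallel to the x-axis, so the y-coordinate (and any function of y alone) is unchanged.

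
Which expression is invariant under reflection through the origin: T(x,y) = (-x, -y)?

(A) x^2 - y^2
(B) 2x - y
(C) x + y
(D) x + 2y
A

The map is reflection through the origin: T(x,y) = (-x, -y).
Substitute the transformed coordinates into each option and compare with the original:
(A) x^2 - y^2  ->  (-x)^2 - (-y)^2 = x^2 - y^2   [equals x^2 - y^2: invariant]
(B) 2x - y  ->  2(-x) - (-y) = -2x + y   [differs from 2x - y: not invariant]
(C) x + y  ->  (-x) + (-y) = -x - y   [differs from x + y: not invariant]
(D) x + 2y  ->  (-x) + 2(-y) = -x - 2y   [differs from x + 2y: not invariant]

Only option (A), x^2 - y^2, is unchanged by the transformation.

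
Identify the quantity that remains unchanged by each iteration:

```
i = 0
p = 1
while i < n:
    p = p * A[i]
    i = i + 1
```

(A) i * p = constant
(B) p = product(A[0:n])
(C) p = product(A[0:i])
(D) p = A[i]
C

A loop invariant must hold before the first iteration and be re-established by every execution of the body.

(C) p = product(A[0:i]): Initially i = 0 and p = 1 = product of the empty slice A[0:0]. If p = product(A[0:i]) holds at the top of an iteration, the body sets p to product(A[0:i]) * A[i] = product(A[0:i+1]) and then i to i+1, so the property is restored. At exit i = n, giving p = product(A[0:n]).

The other options fail:
(A) i * p = constant: initially i * p = 0, but after one iteration it is 1 * A[0], which is nonzero in general.
(B) p = product(A[0:n]): false before the loop (p = 1, not the full product) -- it only becomes true at exit.
(D) p = A[i]: after the first iteration p = A[0] but i = 1; in general p is a product of several elements, not a single one.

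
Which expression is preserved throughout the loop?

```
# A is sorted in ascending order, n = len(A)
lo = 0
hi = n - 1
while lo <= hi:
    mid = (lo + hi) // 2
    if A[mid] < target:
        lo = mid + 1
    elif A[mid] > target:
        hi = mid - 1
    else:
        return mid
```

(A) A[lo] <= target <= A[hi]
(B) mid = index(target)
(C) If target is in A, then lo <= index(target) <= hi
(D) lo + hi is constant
C

A loop invariant must hold before the first iteration and be re-established by every execution of the body.

(C) If target is in A, then lo <= index(target) <= hi: Before the loop [lo, hi] = [0, n-1] covers every index. When A[mid] < target, sortedness puts target strictly to the right of mid, so setting lo = mid + 1 keeps index(target) in [lo, hi]; symmetrically for hi = mid - 1. Hence 'if target is in A then lo <= index(target) <= hi' holds after every iteration, and when lo > hi it proves target is absent.

The other options fail:
(A) A[lo] <= target <= A[hi]: fails when target is not in A (e.g. target < A[0] already violates it before the loop), so it is not maintained in general.
(B) mid = index(target): mid is just the current probe; it equals index(target) only on the iteration that returns.
(D) lo + hi is constant: each iteration moves exactly one of lo, hi, so lo + hi changes (e.g. 0 + (n-1) becomes (mid+1) + (n-1)).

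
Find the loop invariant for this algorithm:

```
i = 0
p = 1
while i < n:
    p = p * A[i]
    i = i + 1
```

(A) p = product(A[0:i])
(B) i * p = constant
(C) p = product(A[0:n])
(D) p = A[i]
A

A loop invariant must hold before the first iteration and be re-established by every execution of the body.

(A) p = product(A[0:i]): Initially i = 0 and p = 1 = product of the empty slice A[0:0]. If p = product(A[0:i]) holds at the top of an iteration, the body sets p to product(A[0:i]) * A[i] = product(A[0:i+1]) and then i to i+1, so the property is restored. At exit i = n, giving p = product(A[0:n]).

The other options fail:
(B) i * p = constant: initially i * p = 0, but after one iteration it is 1 * A[0], which is nonzero in general.
(C) p = product(A[0:n]): false before the loop (p = 1, not the full product) -- it only becomes true at exit.
(D) p = A[i]: after the first iteration p = A[0] but i = 1; in general p is a product of several elements, not a single one.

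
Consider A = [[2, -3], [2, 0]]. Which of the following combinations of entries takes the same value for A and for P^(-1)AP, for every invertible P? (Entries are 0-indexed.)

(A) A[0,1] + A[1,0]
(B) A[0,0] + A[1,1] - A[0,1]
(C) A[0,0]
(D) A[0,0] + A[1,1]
D

A[0,0] + A[1,1] is the trace of A. By the cyclic property of the trace, tr(P^(-1)AP) = tr(APP^(-1)) = tr(A), so it is the same for every matrix similar to A.

The other combinations are not similarity invariants. For example, take P = [[1, -1], [0, 1]] (det P = 1), so P^(-1) = [[1, 1], [0, 1]] and
B = P^(-1)AP = [[4, -7], [2, -2]].
Evaluating each option on A and on B:
(A) A[0,1] + A[1,0]: -1 for A, -5 for B -> changes
(B) A[0,0] + A[1,1] - A[0,1]: 5 for A, 9 for B -> changes
(C) A[0,0]: 2 for A, 4 for B -> changes
(D) A[0,0] + A[1,1]: 2 for A, 2 for B -> unchanged

Only (D) A[0,0] + A[1,1] = 2 survives (and it does so for every P, not just this one), so it is the invariant.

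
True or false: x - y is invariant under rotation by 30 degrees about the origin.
False

Applying rotation by 30 degrees: x' = x*cos(30 degrees) - y*sin(30 degrees) = sqrt(3)x/2 - y/2, y' = x*sin(30 degrees) + y*cos(30 degrees) = x/2 + sqrt(3)y/2

Substituting into x - y:
(sqrt(3)x/2 - y/2) - (x/2 + sqrt(3)y/2)
= -x/2 + sqrt(3)x/2 - sqrt(3)y/2 - y/2

This differs from the original expression x - y, so it is NOT invariant.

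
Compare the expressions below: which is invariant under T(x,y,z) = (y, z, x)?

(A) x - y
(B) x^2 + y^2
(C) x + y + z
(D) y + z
C

Apply T(x,y,z) = (y, z, x) to each option, i.e. replace (x, y, z) by the transformed coordinates.
Substitute the transformed coordinates into each option and compare with the original:
(A) x - y  ->  (y) - (z) = y - z   [differs from x - y: not invariant]
(B) x^2 + y^2  ->  (y)^2 + (z)^2 = y^2 + z^2   [differs from x^2 + y^2: not invariant]
(C) x + y + z  ->  (y) + (z) + (x) = x + y + z   [equals x + y + z: invariant]
(D) y + z  ->  (z) + (x) = x + z   [differs from y + z: not invariant]

Only option (C), x + y + z, is unchanged by the transformation.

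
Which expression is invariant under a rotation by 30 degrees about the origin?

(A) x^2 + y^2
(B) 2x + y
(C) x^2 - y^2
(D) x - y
A

A rotation by 30 degrees sends (x, y) to (sqrt(3)x/2 - y/2, x/2 + sqrt(3)y/2).
Substitute the transformed coordinates into each option and compare with the original:
(A) x^2 + y^2  ->  (sqrt(3)x/2 - y/2)^2 + (x/2 + sqrt(3)y/2)^2 = x^2 + y^2   [equals x^2 + y^2: invariant]
(B) 2x + y  ->  2(sqrt(3)x/2 - y/2) + (x/2 + sqrt(3)y/2) = x/2 + sqrt(3)x - y + sqrt(3)y/2   [differs from 2x + y: not invariant]
(C) x^2 - y^2  ->  (sqrt(3)x/2 - y/2)^2 - (x/2 + sqrt(3)y/2)^2 = x^2/2 - sqrt(3)xy - y^2/2   [differs from x^2 - y^2: not invariant]
(D) x - y  ->  (sqrt(3)x/2 - y/2) - (x/2 + sqrt(3)y/2) = -x/2 + sqrt(3)x/2 - sqrt(3)y/2 - y/2   [differs from x - y: not invariant]

Only option (A), x^2 + y^2, is unchanged by the transformation.
Geometrically, x^2 + y^2 is the squared distance from the origin, which every rotation about the origin preserves.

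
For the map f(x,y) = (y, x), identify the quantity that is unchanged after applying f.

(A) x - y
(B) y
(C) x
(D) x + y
D

For f(x,y) = (y, x):
After applying f: x' = y, y' = x. So x' + y' = y + x = x + y.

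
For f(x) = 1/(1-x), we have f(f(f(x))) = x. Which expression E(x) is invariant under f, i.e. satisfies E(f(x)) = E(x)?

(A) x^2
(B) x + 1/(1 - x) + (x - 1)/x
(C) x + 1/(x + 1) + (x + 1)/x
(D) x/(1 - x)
B

Replace x by f(x) = 1/(1 - x) in each option and simplify. As a quick numerical cross-check, also compare E(3) with E(f(3)) = E(-1/2).

(A) x^2  ->  (1/(1 - x))^2 = (x - 1)^(-2); check: E(3) = 9 but E(-1/2) = 1/4.   [not invariant]
(B) x + 1/(1 - x) + (x - 1)/x  ->  (1/(1 - x)) + 1/(1 - (1/(1 - x))) + ((1/(1 - x)) - 1)/(1/(1 - x)), which simplifies back to x + 1/(1 - x) + (x - 1)/x; check: E(3) = 19/6, E(-1/2) = 19/6.   [invariant]
(C) x + 1/(x + 1) + (x + 1)/x  ->  (1/(1 - x)) + 1/((1/(1 - x)) + 1) + ((1/(1 - x)) + 1)/(1/(1 - x)) = (-x^3 + 6x^2 - 11x + 7)/(x^2 - 3x + 2); check: E(3) = 55/12 but E(-1/2) = 1/2.   [not invariant]
(D) x/(1 - x)  ->  (1/(1 - x))/(1 - (1/(1 - x))) = -1/x; check: E(3) = -3/2 but E(-1/2) = -1/3.   [not invariant]

Only (B) is unchanged. Indeed f(f(x)) = 1/(1 - 1/(1-x)) = (1-x)/(-x) = (x-1)/x, so E(x) = x + f(x) + f(f(x)) is the sum over the whole 3-cycle; applying f just permutes the three terms cyclically (x -> f(x) -> f(f(x)) -> x), leaving the sum unchanged.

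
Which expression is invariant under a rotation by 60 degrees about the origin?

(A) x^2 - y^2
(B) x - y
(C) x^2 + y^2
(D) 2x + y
C

A rotation by 60 degrees sends (x, y) to (x/2 - sqrt(3)y/2, sqrt(3)x/2 + y/2).
Substitute the transformed coordinates into each option and compare with the original:
(A) x^2 - y^2  ->  (x/2 - sqrt(3)y/2)^2 - (sqrt(3)x/2 + y/2)^2 = -x^2/2 - sqrt(3)xy + y^2/2   [differs from x^2 - y^2: not invariant]
(B) x - y  ->  (x/2 - sqrt(3)y/2) - (sqrt(3)x/2 + y/2) = -sqrt(3)x/2 + x/2 - sqrt(3)y/2 - y/2   [differs from x - y: not invariant]
(C) x^2 + y^2  ->  (x/2 - sqrt(3)y/2)^2 + (sqrt(3)x/2 + y/2)^2 = x^2 + y^2   [equals x^2 + y^2: invariant]
(D) 2x + y  ->  2(x/2 - sqrt(3)y/2) + (sqrt(3)x/2 + y/2) = sqrt(3)x/2 + x - sqrt(3)y + y/2   [differs from 2x + y: not invariant]

Only option (C), x^2 + y^2, is unchanged by the transformation.
Geometrically, x^2 + y^2 is the squared distance from the origin, which every rotation about the origin preserves.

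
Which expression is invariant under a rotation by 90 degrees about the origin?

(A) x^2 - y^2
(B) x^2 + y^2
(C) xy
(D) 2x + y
B

A rotation by 90 degrees sends (x, y) to (-y, x).
Substitute the transformed coordinates into each option and compare with the original:
(A) x^2 - y^2  ->  (-y)^2 - (x)^2 = -x^2 + y^2   [differs from x^2 - y^2: not invariant]
(B) x^2 + y^2  ->  (-y)^2 + (x)^2 = x^2 + y^2   [equals x^2 + y^2: invariant]
(C) xy  ->  (-y)(x) = -xy   [differs from xy: not invariant]
(D) 2x + y  ->  2(-y) + (x) = x - 2y   [differs from 2x + y: not invariant]

Only option (B), x^2 + y^2, is unchanged by the transformation.
Geometrically, x^2 + y^2 is the squared distance from the origin, which every rotation about the origin preserves.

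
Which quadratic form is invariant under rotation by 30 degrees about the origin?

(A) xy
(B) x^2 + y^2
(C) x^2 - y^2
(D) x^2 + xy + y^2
B

Rotation by 30 degrees sends (x, y) to (sqrt(3)x/2 - y/2, x/2 + sqrt(3)y/2).
Substitute the transformed coordinates into each option and compare with the original:
(A) xy  ->  (sqrt(3)x/2 - y/2)(x/2 + sqrt(3)y/2) = sqrt(3)x^2/4 + xy/2 - sqrt(3)y^2/4   [differs from xy: not invariant]
(B) x^2 + y^2  ->  (sqrt(3)x/2 - y/2)^2 + (x/2 + sqrt(3)y/2)^2 = x^2 + y^2   [equals x^2 + y^2: invariant]
(C) x^2 - y^2  ->  (sqrt(3)x/2 - y/2)^2 - (x/2 + sqrt(3)y/2)^2 = x^2/2 - sqrt(3)xy - y^2/2   [differs from x^2 - y^2: not invariant]
(D) x^2 + xy + y^2  ->  (sqrt(3)x/2 - y/2)^2 + (sqrt(3)x/2 - y/2)(x/2 + sqrt(3)y/2) + (x/2 + sqrt(3)y/2)^2 = sqrt(3)x^2/4 + x^2 + xy/2 - sqrt(3)y^2/4 + y^2   [differs from x^2 + xy + y^2: not invariant]

Only option (B), x^2 + y^2, is unchanged by the transformation.
x^2 + y^2 is the squared distance from the origin, which rotations preserve.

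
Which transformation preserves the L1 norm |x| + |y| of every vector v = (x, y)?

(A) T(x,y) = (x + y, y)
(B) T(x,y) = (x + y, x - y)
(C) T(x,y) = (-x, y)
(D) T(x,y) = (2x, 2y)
C

A transformation preserves a norm if ||T(v)|| = ||v|| for every v; a single vector where the norm changes rules an option out.

(A) T(x,y) = (x + y, y): v = (0, 1) has norm |0| + |1| = 1, but T(v) = (1, 1) has norm 2 -- not preserved.
(B) T(x,y) = (x + y, x - y): v = (1, 0) has norm |1| + |0| = 1, but T(v) = (1, 1) has norm 2 -- not preserved.
(C) T(x,y) = (-x, y): preserves the norm -- it only permutes the coordinates and/or flips signs, which leaves |x| + |y| unchanged.
(D) T(x,y) = (2x, 2y): v = (1, 0) has norm |1| + |0| = 1, but T(v) = (2, 0) has norm 2 -- not preserved.

Therefore the answer is (C).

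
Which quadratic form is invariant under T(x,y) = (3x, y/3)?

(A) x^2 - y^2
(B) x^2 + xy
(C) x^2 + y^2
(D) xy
D

T multiplies x by 3 and divides y by 3.
Substitute the transformed coordinates into each option and compare with the original:
(A) x^2 - y^2  ->  (3x)^2 - (y/3)^2 = 9x^2 - y^2/9   [differs from x^2 - y^2: not invariant]
(B) x^2 + xy  ->  (3x)^2 + (3x)(y/3) = 9x^2 + xy   [differs from x^2 + xy: not invariant]
(C) x^2 + y^2  ->  (3x)^2 + (y/3)^2 = 9x^2 + y^2/9   [differs from x^2 + y^2: not invariant]
(D) xy  ->  (3x)(y/3) = xy   [equals xy: invariant]

Only option (D), xy, is unchanged by the transformation.
The factors 3 and 1/3 cancel only in the pure product xy.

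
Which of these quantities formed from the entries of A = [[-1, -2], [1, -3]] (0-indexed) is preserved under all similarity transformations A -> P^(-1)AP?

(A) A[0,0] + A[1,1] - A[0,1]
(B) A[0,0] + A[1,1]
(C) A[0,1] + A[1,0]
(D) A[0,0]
B

A[0,0] + A[1,1] is the trace of A. By the cyclic property of the trace, tr(P^(-1)AP) = tr(APP^(-1)) = tr(A), so it is the same for every matrix similar to A.

The other combinations are not similarity invariants. For example, take P = [[1, 1], [1, 2]] (det P = 1), so P^(-1) = [[2, -1], [-1, 1]] and
B = P^(-1)AP = [[-4, -5], [1, 0]].
Evaluating each option on A and on B:
(A) A[0,0] + A[1,1] - A[0,1]: -2 for A, 1 for B -> changes
(B) A[0,0] + A[1,1]: -4 for A, -4 for B -> unchanged
(C) A[0,1] + A[1,0]: -1 for A, -4 for B -> changes
(D) A[0,0]: -1 for A, -4 for B -> changes

Only (B) A[0,0] + A[1,1] = -4 survives (and it does so for every P, not just this one), so it is the invariant.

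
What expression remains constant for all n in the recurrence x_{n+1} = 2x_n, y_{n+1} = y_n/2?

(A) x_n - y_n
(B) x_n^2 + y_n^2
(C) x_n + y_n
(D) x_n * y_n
D

For the recurrence x_{n+1} = 2x_n, y_{n+1} = y_n/2:

x_{n+1} * y_{n+1} = (2x_n) * (y_n/2) = x_n * y_n
The product is conserved.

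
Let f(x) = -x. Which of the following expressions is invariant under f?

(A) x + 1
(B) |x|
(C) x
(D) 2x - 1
B

For f(x) = -x:
Applying f replaces x by -x. Since |-x| = |x|, the absolute value is unchanged by f, whereas x -> -x, 2x - 1 -> -2x - 1 and x + 1 -> -x + 1 all change.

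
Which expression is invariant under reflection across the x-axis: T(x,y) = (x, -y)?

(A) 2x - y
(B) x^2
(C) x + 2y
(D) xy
B

The map is reflection across the x-axis: T(x,y) = (x, -y).
Substitute the transformed coordinates into each option and compare with the original:
(A) 2x - y  ->  2(x) - (-y) = 2x + y   [differs from 2x - y: not invariant]
(B) x^2  ->  (x)^2 = x^2   [equals x^2: invariant]
(C) x + 2y  ->  (x) + 2(-y) = x - 2y   [differs from x + 2y: not invariant]
(D) xy  ->  (x)(-y) = -xy   [differs from xy: not invariant]

Only option (B), x^2, is unchanged by the transformation.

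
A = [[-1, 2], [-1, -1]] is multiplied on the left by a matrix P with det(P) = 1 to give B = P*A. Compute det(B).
3

By the multiplicative property of determinants, det(B) = det(P*A) = det(P) * det(A) = det(A),
so the determinant is invariant under multiplication by any determinant-1 matrix; we just need det(A).

det(A) = (-1)(-1) - (2)(-1) = 1 - (-2) = 3

Therefore det(B) = 1 * 3 = 3.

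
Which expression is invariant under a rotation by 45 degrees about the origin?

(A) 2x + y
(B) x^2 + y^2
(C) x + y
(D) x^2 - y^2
B

A rotation by 45 degrees sends (x, y) to (sqrt(2)x/2 - sqrt(2)y/2, sqrt(2)x/2 + sqrt(2)y/2).
Substitute the transformed coordinates into each option and compare with the original:
(A) 2x + y  ->  2(sqrt(2)x/2 - sqrt(2)y/2) + (sqrt(2)x/2 + sqrt(2)y/2) = 3sqrt(2)x/2 - sqrt(2)y/2   [differs from 2x + y: not invariant]
(B) x^2 + y^2  ->  (sqrt(2)x/2 - sqrt(2)y/2)^2 + (sqrt(2)x/2 + sqrt(2)y/2)^2 = x^2 + y^2   [equals x^2 + y^2: invariant]
(C) x + y  ->  (sqrt(2)x/2 - sqrt(2)y/2) + (sqrt(2)x/2 + sqrt(2)y/2) = sqrt(2)x   [differs from x + y: not invariant]
(D) x^2 - y^2  ->  (sqrt(2)x/2 - sqrt(2)y/2)^2 - (sqrt(2)x/2 + sqrt(2)y/2)^2 = -2xy   [differs from x^2 - y^2: not invariant]

Only option (B), x^2 + y^2, is unchanged by the transformation.
Geometrically, x^2 + y^2 is the squared distance from the origin, which every rotation about the origin preserves.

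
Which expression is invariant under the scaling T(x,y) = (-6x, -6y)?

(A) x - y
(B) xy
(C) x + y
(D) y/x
D

Under the uniform scaling T(x,y) = (-6x, -6y):
Substitute the transformed coordinates into each option and compare with the original:
(A) x - y  ->  (-6x) - (-6y) = -6x + 6y   [differs from x - y: not invariant]
(B) xy  ->  (-6x)(-6y) = 36xy   [differs from xy: not invariant]
(C) x + y  ->  (-6x) + (-6y) = -6x - 6y   [differs from x + y: not invariant]
(D) y/x  ->  (-6y)/(-6x) = y/x   [equals y/x: invariant]

Only option (D), y/x, is unchanged by the transformation.
The common factor -6 cancels in a ratio of coordinates, while sums, products and sums of squares pick up factors of -6 or 36.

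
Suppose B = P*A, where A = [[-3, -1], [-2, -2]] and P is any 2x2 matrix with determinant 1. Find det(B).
4

By the multiplicative property of determinants, det(B) = det(P*A) = det(P) * det(A) = det(A),
so the determinant is invariant under multiplication by any determinant-1 matrix; we just need det(A).

det(A) = (-3)(-2) - (-1)(-2) = 6 - 2 = 4

Therefore det(B) = 1 * 4 = 4.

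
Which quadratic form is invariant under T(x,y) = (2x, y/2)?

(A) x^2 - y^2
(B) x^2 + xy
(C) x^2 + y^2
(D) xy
D

T multiplies x by 2 and divides y by 2.
Substitute the transformed coordinates into each option and compare with the original:
(A) x^2 - y^2  ->  (2x)^2 - (y/2)^2 = 4x^2 - y^2/4   [differs from x^2 - y^2: not invariant]
(B) x^2 + xy  ->  (2x)^2 + (2x)(y/2) = 4x^2 + xy   [differs from x^2 + xy: not invariant]
(C) x^2 + y^2  ->  (2x)^2 + (y/2)^2 = 4x^2 + y^2/4   [differs from x^2 + y^2: not invariant]
(D) xy  ->  (2x)(y/2) = xy   [equals xy: invariant]

Only option (D), xy, is unchanged by the transformation.
The factors 2 and 1/2 cancel only in the pure product xy.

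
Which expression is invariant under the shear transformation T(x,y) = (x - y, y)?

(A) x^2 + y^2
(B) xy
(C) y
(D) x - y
C

Under the shear T(x,y) = (x - y, y):
Substitute the transformed coordinates into each option and compare with the original:
(A) x^2 + y^2  ->  (x - y)^2 + (y)^2 = x^2 - 2xy + 2y^2   [differs from x^2 + y^2: not invariant]
(B) xy  ->  (x - y)(y) = xy - y^2   [differs from xy: not invariant]
(C) y  ->  (y) = y   [equals y: invariant]
(D) x - y  ->  (x - y) - (y) = x - 2y   [differs from x - y: not invariant]

Only option (C), y, is unchanged by the transformation.
A horizontal shear moves points parallel to the x-axis, so the y-coordinate (and any function of y alone) is unchanged.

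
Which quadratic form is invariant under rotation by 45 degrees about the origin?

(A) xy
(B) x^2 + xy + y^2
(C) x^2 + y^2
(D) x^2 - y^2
C

Rotation by 45 degrees sends (x, y) to (sqrt(2)x/2 - sqrt(2)y/2, sqrt(2)x/2 + sqrt(2)y/2).
Substitute the transformed coordinates into each option and compare with the original:
(A) xy  ->  (sqrt(2)x/2 - sqrt(2)y/2)(sqrt(2)x/2 + sqrt(2)y/2) = x^2/2 - y^2/2   [differs from xy: not invariant]
(B) x^2 + xy + y^2  ->  (sqrt(2)x/2 - sqrt(2)y/2)^2 + (sqrt(2)x/2 - sqrt(2)y/2)(sqrt(2)x/2 + sqrt(2)y/2) + (sqrt(2)x/2 + sqrt(2)y/2)^2 = 3x^2/2 + y^2/2   [differs from x^2 + xy + y^2: not invariant]
(C) x^2 + y^2  ->  (sqrt(2)x/2 - sqrt(2)y/2)^2 + (sqrt(2)x/2 + sqrt(2)y/2)^2 = x^2 + y^2   [equals x^2 + y^2: invariant]
(D) x^2 - y^2  ->  (sqrt(2)x/2 - sqrt(2)y/2)^2 - (sqrt(2)x/2 + sqrt(2)y/2)^2 = -2xy   [differs from x^2 - y^2: not invariant]

Only option (C), x^2 + y^2, is unchanged by the transformation.
x^2 + y^2 is the squared distance from the origin, which rotations preserve.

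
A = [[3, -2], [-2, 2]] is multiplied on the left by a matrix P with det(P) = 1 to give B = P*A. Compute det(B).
2

By the multiplicative property of determinants, det(B) = det(P*A) = det(P) * det(A) = det(A),
so the determinant is invariant under multiplication by any determinant-1 matrix; we just need det(A).

det(A) = (3)(2) - (-2)(-2) = 6 - 4 = 2

Therefore det(B) = 1 * 2 = 2.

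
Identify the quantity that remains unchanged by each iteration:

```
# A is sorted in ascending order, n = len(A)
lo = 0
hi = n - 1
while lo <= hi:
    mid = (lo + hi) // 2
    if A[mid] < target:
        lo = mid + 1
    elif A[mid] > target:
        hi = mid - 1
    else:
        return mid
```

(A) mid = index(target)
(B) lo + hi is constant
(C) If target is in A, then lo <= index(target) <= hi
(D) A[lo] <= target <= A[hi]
C

A loop invariant must hold before the first iteration and be re-established by every execution of the body.

(C) If target is in A, then lo <= index(target) <= hi: Before the loop [lo, hi] = [0, n-1] covers every index. When A[mid] < target, sortedness puts target strictly to the right of mid, so setting lo = mid + 1 keeps index(target) in [lo, hi]; symmetrically for hi = mid - 1. Hence 'if target is in A then lo <= index(target) <= hi' holds after every iteration, and when lo > hi it proves target is absent.

The other options fail:
(A) mid = index(target): mid is just the current probe; it equals index(target) only on the iteration that returns.
(B) lo + hi is constant: each iteration moves exactly one of lo, hi, so lo + hi changes (e.g. 0 + (n-1) becomes (mid+1) + (n-1)).
(D) A[lo] <= target <= A[hi]: fails when target is not in A (e.g. target < A[0] already violates it before the loop), so it is not maintained in general.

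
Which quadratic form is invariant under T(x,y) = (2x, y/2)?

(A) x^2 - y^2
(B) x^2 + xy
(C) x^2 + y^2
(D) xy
D

T multiplies x by 2 and divides y by 2.
Substitute the transformed coordinates into each option and compare with the original:
(A) x^2 - y^2  ->  (2x)^2 - (y/2)^2 = 4x^2 - y^2/4   [differs from x^2 - y^2: not invariant]
(B) x^2 + xy  ->  (2x)^2 + (2x)(y/2) = 4x^2 + xy   [differs from x^2 + xy: not invariant]
(C) x^2 + y^2  ->  (2x)^2 + (y/2)^2 = 4x^2 + y^2/4   [differs from x^2 + y^2: not invariant]
(D) xy  ->  (2x)(y/2) = xy   [equals xy: invariant]

Only option (D), xy, is unchanged by the transformation.
The factors 2 and 1/2 cancel only in the pure product xy.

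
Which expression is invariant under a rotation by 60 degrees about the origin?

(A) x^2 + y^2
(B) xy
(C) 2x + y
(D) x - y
A

A rotation by 60 degrees sends (x, y) to (x/2 - sqrt(3)y/2, sqrt(3)x/2 + y/2).
Substitute the transformed coordinates into each option and compare with the original:
(A) x^2 + y^2  ->  (x/2 - sqrt(3)y/2)^2 + (sqrt(3)x/2 + y/2)^2 = x^2 + y^2   [equals x^2 + y^2: invariant]
(B) xy  ->  (x/2 - sqrt(3)y/2)(sqrt(3)x/2 + y/2) = sqrt(3)x^2/4 - xy/2 - sqrt(3)y^2/4   [differs from xy: not invariant]
(C) 2x + y  ->  2(x/2 - sqrt(3)y/2) + (sqrt(3)x/2 + y/2) = sqrt(3)x/2 + x - sqrt(3)y + y/2   [differs from 2x + y: not invariant]
(D) x - y  ->  (x/2 - sqrt(3)y/2) - (sqrt(3)x/2 + y/2) = -sqrt(3)x/2 + x/2 - sqrt(3)y/2 - y/2   [differs from x - y: not invariant]

Only option (A), x^2 + y^2, is unchanged by the transformation.
Geometrically, x^2 + y^2 is the squared distance from the origin, which every rotation about the origin preserves.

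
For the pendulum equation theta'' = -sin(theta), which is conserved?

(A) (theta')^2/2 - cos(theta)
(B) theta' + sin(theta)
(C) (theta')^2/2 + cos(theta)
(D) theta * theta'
A

A first integral I satisfies dI/dt = 0 along every solution. Differentiate each option and use the equation of motion:
(A) d/dt[(theta')^2/2 - cos(theta)] = theta' theta'' + sin(theta) theta' = theta'(-sin(theta)) + theta' sin(theta) = 0
(B) d/dt[theta' + sin(theta)] = theta'' + cos(theta) theta' = -sin(theta) + theta' cos(theta), not identically 0
(C) d/dt[(theta')^2/2 + cos(theta)] = theta' theta'' - sin(theta) theta' = -2 theta' sin(theta), not identically 0
(D) d/dt[theta * theta'] = (theta')^2 + theta theta'' = (theta')^2 - theta sin(theta), not identically 0

Only (A) has zero time-derivative. This is the total energy: kinetic (theta')^2/2 plus potential -cos(theta).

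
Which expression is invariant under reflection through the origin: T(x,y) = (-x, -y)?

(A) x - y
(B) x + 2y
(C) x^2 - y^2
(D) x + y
C

The map is reflection through the origin: T(x,y) = (-x, -y).
Substitute the transformed coordinates into each option and compare with the original:
(A) x - y  ->  (-x) - (-y) = -x + y   [differs from x - y: not invariant]
(B) x + 2y  ->  (-x) + 2(-y) = -x - 2y   [differs from x + 2y: not invariant]
(C) x^2 - y^2  ->  (-x)^2 - (-y)^2 = x^2 - y^2   [equals x^2 - y^2: invariant]
(D) x + y  ->  (-x) + (-y) = -x - y   [differs from x + y: not invariant]

Only option (C), x^2 - y^2, is unchanged by the transformation.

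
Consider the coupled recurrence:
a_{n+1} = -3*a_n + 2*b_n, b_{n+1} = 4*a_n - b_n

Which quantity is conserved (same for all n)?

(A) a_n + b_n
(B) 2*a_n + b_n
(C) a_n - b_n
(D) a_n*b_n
A

Replace a_n by a_{n+1} = -3*a_n + 2*b_n and b_n by b_{n+1} = 4*a_n - b_n in each option and simplify:
(A) a_n + b_n  ->  (-3*a_n + 2*b_n) + (4*a_n - b_n) = a_n + b_n   [conserved]
(B) 2*a_n + b_n  ->  2*(-3*a_n + 2*b_n) + (4*a_n - b_n) = -2*a_n + 3*b_n   [not conserved]
(C) a_n - b_n  ->  (-3*a_n + 2*b_n) - (4*a_n - b_n) = -7*a_n + 3*b_n   [not conserved]
(D) a_n*b_n  ->  (-3*a_n + 2*b_n)*(4*a_n - b_n) = -12*a_n^2 + 11*a_n*b_n - 2*b_n^2   [not conserved]

Only (A) a_n + b_n returns to itself after one step, so it is the conserved quantity.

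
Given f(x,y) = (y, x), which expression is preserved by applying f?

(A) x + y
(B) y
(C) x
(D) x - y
A

For f(x,y) = (y, x):
After applying f: x' = y, y' = x. So x' + y' = y + x = x + y.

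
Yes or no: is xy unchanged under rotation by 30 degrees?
No

Applying rotation by 30 degrees: x' = x*cos(30 degrees) - y*sin(30 degrees) = sqrt(3)x/2 - y/2, y' = x*sin(30 degrees) + y*cos(30 degrees) = x/2 + sqrt(3)y/2

Substituting into xy:
(sqrt(3)x/2 - y/2)(x/2 + sqrt(3)y/2)
= sqrt(3)x^2/4 + xy/2 - sqrt(3)y^2/4

This differs from the original expression xy, so it is NOT invariant.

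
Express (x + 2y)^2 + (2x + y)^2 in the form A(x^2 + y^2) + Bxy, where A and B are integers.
5(x^2 + y^2) + 8xy

Expanding: (x + 2y)^2 = x^2 + 4xy + 4y^2
(2x + y)^2 = 4x^2 + 4xy + y^2
Sum = (1+4)(x^2+y^2) + 8xy = 5(x^2 + y^2) + 8xy
This is symmetric in x and y.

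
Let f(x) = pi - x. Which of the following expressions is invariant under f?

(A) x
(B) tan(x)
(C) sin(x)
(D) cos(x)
C

For f(x) = pi - x:
sin(pi - x) = sin(x), so sine is invariant under this transformation.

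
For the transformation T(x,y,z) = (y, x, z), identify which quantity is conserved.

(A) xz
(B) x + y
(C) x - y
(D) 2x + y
B

Apply T(x,y,z) = (y, x, z) to each option, i.e. replace (x, y, z) by the transformed coordinates.
Substitute the transformed coordinates into each option and compare with the original:
(A) xz  ->  (y)(z) = yz   [differs from xz: not invariant]
(B) x + y  ->  (y) + (x) = x + y   [equals x + y: invariant]
(C) x - y  ->  (y) - (x) = -x + y   [differs from x - y: not invariant]
(D) 2x + y  ->  2(y) + (x) = x + 2y   [differs from 2x + y: not invariant]

Only option (B), x + y, is unchanged by the transformation.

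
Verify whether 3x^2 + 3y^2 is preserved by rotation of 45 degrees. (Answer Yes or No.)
Yes

Applying rotation by 45 degrees: x' = x*cos(45 degrees) - y*sin(45 degrees) = sqrt(2)x/2 - sqrt(2)y/2, y' = x*sin(45 degrees) + y*cos(45 degrees) = sqrt(2)x/2 + sqrt(2)y/2

Substituting into 3x^2 + 3y^2:
3(sqrt(2)x/2 - sqrt(2)y/2)^2 + 3(sqrt(2)x/2 + sqrt(2)y/2)^2
= 3x^2 + 3y^2

This equals the original expression 3x^2 + 3y^2, so it IS invariant.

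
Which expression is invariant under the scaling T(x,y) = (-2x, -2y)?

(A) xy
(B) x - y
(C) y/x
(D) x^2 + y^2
C

Under the uniform scaling T(x,y) = (-2x, -2y):
Substitute the transformed coordinates into each option and compare with the original:
(A) xy  ->  (-2x)(-2y) = 4xy   [differs from xy: not invariant]
(B) x - y  ->  (-2x) - (-2y) = -2x + 2y   [differs from x - y: not invariant]
(C) y/x  ->  (-2y)/(-2x) = y/x   [equals y/x: invariant]
(D) x^2 + y^2  ->  (-2x)^2 + (-2y)^2 = 4x^2 + 4y^2   [differs from x^2 + y^2: not invariant]

Only option (C), y/x, is unchanged by the transformation.
The common factor -2 cancels in a ratio of coordinates, while sums, products and sums of squares pick up factors of -2 or 4.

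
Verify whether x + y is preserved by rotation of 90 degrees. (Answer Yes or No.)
No

Applying rotation by 90 degrees: x' = x*cos(90 degrees) - y*sin(90 degrees) = -y, y' = x*sin(90 degrees) + y*cos(90 degrees) = x

Substituting into x + y:
(-y) + (x)
= x - y

This differs from the original expression x + y, so it is NOT invariant.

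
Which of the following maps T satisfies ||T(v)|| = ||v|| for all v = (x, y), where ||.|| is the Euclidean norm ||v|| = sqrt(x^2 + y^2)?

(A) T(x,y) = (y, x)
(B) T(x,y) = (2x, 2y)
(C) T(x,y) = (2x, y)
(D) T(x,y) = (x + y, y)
A

A transformation preserves a norm if ||T(v)|| = ||v|| for every v; a single vector where the norm changes rules an option out.

(A) T(x,y) = (y, x): preserves the norm -- it is an orthogonal map (a rotation/reflection), and (y)^2 + (x)^2 simplifies to x^2 + y^2.
(B) T(x,y) = (2x, 2y): v = (1, 0) has norm sqrt((1)^2 + (0)^2) = 1, but T(v) = (2, 0) has norm 2 -- not preserved.
(C) T(x,y) = (2x, y): v = (1, 0) has norm sqrt((1)^2 + (0)^2) = 1, but T(v) = (2, 0) has norm 2 -- not preserved.
(D) T(x,y) = (x + y, y): v = (0, 1) has norm sqrt((0)^2 + (1)^2) = 1, but T(v) = (1, 1) has norm sqrt(2) -- not preserved.

Therefore the answer is (A).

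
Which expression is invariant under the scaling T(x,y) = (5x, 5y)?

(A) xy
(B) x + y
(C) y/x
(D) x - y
C

Under the uniform scaling T(x,y) = (5x, 5y):
Substitute the transformed coordinates into each option and compare with the original:
(A) xy  ->  (5x)(5y) = 25xy   [differs from xy: not invariant]
(B) x + y  ->  (5x) + (5y) = 5x + 5y   [differs from x + y: not invariant]
(C) y/x  ->  (5y)/(5x) = y/x   [equals y/x: invariant]
(D) x - y  ->  (5x) - (5y) = 5x - 5y   [differs from x - y: not invariant]

Only option (C), y/x, is unchanged by the transformation.
The common factor 5 cancels in a ratio of coordinates, while sums, products and sums of squares pick up factors of 5 or 25.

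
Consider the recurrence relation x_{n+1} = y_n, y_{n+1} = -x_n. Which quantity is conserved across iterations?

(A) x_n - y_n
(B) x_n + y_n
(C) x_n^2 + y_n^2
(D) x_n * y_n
C

For the recurrence x_{n+1} = y_n, y_{n+1} = -x_n:

x_{n+1}^2 + y_{n+1}^2 = y_n^2 + (-x_n)^2 = x_n^2 + y_n^2
The sum of squares is conserved (like energy in a harmonic oscillator).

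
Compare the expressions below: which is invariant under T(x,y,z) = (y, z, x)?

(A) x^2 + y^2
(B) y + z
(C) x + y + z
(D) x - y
C

Apply T(x,y,z) = (y, z, x) to each option, i.e. replace (x, y, z) by the transformed coordinates.
Substitute the transformed coordinates into each option and compare with the original:
(A) x^2 + y^2  ->  (y)^2 + (z)^2 = y^2 + z^2   [differs from x^2 + y^2: not invariant]
(B) y + z  ->  (z) + (x) = x + z   [differs from y + z: not invariant]
(C) x + y + z  ->  (y) + (z) + (x) = x + y + z   [equals x + y + z: invariant]
(D) x - y  ->  (y) - (z) = y - z   [differs from x - y: not invariant]

Only option (C), x + y + z, is unchanged by the transformation.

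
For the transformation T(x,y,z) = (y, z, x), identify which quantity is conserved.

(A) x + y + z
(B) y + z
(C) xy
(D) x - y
A

Apply T(x,y,z) = (y, z, x) to each option, i.e. replace (x, y, z) by the transformed coordinates.
Substitute the transformed coordinates into each option and compare with the original:
(A) x + y + z  ->  (y) + (z) + (x) = x + y + z   [equals x + y + z: invariant]
(B) y + z  ->  (z) + (x) = x + z   [differs from y + z: not invariant]
(C) xy  ->  (y)(z) = yz   [differs from xy: not invariant]
(D) x - y  ->  (y) - (z) = y - z   [differs from x - y: not invariant]

Only option (A), x + y + z, is unchanged by the transformation.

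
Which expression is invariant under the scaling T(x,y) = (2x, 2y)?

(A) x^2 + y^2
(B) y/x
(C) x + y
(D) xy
B

Under the uniform scaling T(x,y) = (2x, 2y):
Substitute the transformed coordinates into each option and compare with the original:
(A) x^2 + y^2  ->  (2x)^2 + (2y)^2 = 4x^2 + 4y^2   [differs from x^2 + y^2: not invariant]
(B) y/x  ->  (2y)/(2x) = y/x   [equals y/x: invariant]
(C) x + y  ->  (2x) + (2y) = 2x + 2y   [differs from x + y: not invariant]
(D) xy  ->  (2x)(2y) = 4xy   [differs from xy: not invariant]

Only option (B), y/x, is unchanged by the transformation.
The common factor 2 cancels in a ratio of coordinates, while sums, products and sums of squares pick up factors of 2 or 4.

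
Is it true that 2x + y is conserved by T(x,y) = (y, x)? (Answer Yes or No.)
No

Substitute T(x,y) = (y, x) into the expression and compare with the original.

Original: 2x + y
After applying T: 2(y) + (x) = x + 2y

This differs from the original 2x + y (difference: -x + y), so the expression is NOT invariant.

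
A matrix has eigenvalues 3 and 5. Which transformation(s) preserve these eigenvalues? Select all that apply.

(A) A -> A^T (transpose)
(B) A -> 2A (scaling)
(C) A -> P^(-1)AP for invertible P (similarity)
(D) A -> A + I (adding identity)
A and C

Eigenvalues are preserved by:
1. Similarity transformations: A -> P^(-1)AP (same characteristic polynomial)
2. Transpose: A^T has the same eigenvalues as A

Eigenvalues are NOT preserved by:
- Adding identity: eigenvalues become 3+1, 5+1
- Scaling: eigenvalues become 6, 10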